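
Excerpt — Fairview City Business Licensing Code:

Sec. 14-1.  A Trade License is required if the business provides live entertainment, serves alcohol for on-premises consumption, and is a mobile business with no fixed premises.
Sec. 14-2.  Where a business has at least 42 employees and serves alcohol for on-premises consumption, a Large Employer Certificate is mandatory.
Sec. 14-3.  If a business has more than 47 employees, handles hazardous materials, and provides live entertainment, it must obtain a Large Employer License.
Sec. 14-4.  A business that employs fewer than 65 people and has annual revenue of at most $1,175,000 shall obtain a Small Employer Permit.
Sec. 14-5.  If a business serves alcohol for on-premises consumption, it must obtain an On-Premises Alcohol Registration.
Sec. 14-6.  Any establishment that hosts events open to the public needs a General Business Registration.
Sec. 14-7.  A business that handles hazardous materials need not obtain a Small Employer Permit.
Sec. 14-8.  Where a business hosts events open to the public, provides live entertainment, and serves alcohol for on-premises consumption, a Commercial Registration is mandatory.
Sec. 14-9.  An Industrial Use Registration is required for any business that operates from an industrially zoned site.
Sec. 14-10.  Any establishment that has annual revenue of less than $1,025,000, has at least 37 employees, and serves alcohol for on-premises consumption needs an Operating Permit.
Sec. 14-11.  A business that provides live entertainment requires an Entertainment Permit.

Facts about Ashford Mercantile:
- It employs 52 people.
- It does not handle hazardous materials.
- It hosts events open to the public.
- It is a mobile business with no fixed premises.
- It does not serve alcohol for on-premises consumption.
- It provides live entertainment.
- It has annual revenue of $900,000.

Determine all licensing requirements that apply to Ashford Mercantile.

Sec. 14-1. provides live entertainment; does not serve alcohol for on-premises consumption; is a mobile business with no fixed premises → Trade License not required.
Sec. 14-2. employees 52 ≥ 42; does not serve alcohol for on-premises consumption → Large Employer Certificate not required.
Sec. 14-3. employees 52 > 47; does not handle hazardous materials; provides live entertainment → Large Employer License not required.
Sec. 14-4. employees 52 < 65; revenue $900,000 ≤ $1,175,000 → Small Employer Permit required.
Sec. 14-5. does not serve alcohol for on-premises consumption → On-Premises Alcohol Registration not required.
Sec. 14-6. hosts events open to the public → General Business Registration required.
Sec. 14-7. does not handle hazardous materials → Small Employer Permit exemption does not apply.
Sec. 14-8. hosts events open to the public; provides live entertainment; does not serve alcohol for on-premises consumption → Commercial Registration not required.
Sec. 14-9. is a mobile business with no fixed premises (not: operates from an industrially zoned site) → Industrial Use Registration not required.
Sec. 14-10. revenue $900,000 < $1,025,000; employees 52 ≥ 37; does not serve alcohol for on-premises consumption → Operating Permit not required.
Sec. 14-11. provides live entertainment → Entertainment Permit required.

Entertainment Permit, General Business Registration, Small Employer Permit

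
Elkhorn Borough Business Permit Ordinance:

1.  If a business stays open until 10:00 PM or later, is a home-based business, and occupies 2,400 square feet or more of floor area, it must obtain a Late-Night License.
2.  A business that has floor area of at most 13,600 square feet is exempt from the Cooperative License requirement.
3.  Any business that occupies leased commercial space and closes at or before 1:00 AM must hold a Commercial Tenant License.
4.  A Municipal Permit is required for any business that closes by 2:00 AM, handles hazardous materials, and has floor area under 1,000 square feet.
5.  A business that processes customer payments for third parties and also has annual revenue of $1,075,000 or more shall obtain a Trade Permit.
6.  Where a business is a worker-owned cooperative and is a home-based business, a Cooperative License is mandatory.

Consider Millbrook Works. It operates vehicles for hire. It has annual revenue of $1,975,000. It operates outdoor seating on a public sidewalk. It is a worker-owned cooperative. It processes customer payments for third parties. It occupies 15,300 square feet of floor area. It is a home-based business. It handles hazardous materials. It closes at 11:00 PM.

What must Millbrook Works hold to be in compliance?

1. closes 11:00 PM, after 10:00 PM; is a home-based business; floor area 15,300 square feet ≥ 2,400 square feet → Late-Night License required.
2. floor area 15,300 square feet > 13,600 square feet → Cooperative License exemption does not apply.
3. is a home-based business (not: occupies leased commercial space); closes 11:00 PM, at/before 1:00 AM → Commercial Tenant License not required.
4. closes 11:00 PM, at/before 2:00 AM; handles hazardous materials; floor area 15,300 square feet ≥ 1,000 square feet → Municipal Permit not required.
5. processes customer payments for third parties; revenue $1,975,000 ≥ $1,075,000 → Trade Permit required.
6. is a worker-owned cooperative; is a home-based business → Cooperative License required.

Cooperative License, Late-Night License, Trade Permit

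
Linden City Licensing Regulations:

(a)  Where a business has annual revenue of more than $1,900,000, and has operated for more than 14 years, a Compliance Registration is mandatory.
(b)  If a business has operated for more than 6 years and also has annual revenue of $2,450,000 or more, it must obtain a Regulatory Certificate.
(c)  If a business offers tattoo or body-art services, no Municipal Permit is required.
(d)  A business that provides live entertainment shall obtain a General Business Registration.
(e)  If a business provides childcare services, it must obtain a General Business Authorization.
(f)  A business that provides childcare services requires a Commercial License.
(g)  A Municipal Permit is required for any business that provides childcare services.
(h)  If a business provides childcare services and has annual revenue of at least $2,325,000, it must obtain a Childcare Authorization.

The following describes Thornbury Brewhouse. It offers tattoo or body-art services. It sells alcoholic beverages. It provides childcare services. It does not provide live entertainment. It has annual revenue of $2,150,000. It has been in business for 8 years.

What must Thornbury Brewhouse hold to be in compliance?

Commercial License, General Business Authorization

(a) revenue $2,150,000 > $1,900,000; years in business 8 ≤ 14 → Compliance Registration not required.
(b) years in business 8 > 6; revenue $2,150,000 < $2,450,000 → Regulatory Certificate not required.
(c) offers tattoo or body-art services → exempt from Municipal Permit.
(d) does not provide live entertainment → General Business Registration not required.
(e) provides childcare services → General Business Authorization required.
(f) provides childcare services → Commercial License required.
(g) provides childcare services → Municipal Permit required.
(h) provides childcare services; revenue $2,150,000 < $2,325,000 → Childcare Authorization not required.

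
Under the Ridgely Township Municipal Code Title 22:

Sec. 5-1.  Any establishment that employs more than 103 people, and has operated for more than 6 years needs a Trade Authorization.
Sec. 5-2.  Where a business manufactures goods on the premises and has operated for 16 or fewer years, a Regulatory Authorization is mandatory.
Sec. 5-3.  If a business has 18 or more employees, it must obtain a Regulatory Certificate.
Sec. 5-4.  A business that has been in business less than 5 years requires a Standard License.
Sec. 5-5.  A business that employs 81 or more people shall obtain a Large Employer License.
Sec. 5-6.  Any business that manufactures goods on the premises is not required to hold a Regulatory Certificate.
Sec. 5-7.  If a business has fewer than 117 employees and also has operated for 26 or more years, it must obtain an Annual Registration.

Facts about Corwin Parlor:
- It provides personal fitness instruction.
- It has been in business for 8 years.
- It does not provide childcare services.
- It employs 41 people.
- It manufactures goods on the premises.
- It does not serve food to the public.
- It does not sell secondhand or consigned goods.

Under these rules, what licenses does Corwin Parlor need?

Sec. 5-1. employees 41 ≤ 103; years in business 8 > 6 → Trade Authorization not required.
Sec. 5-2. manufactures goods on the premises; years in business 8 ≤ 16 → Regulatory Authorization required.
Sec. 5-3. employees 41 ≥ 18 → Regulatory Certificate required.
Sec. 5-4. years in business 8 ≥ 5 → Standard License not required.
Sec. 5-5. employees 41 < 81 → Large Employer License not required.
Sec. 5-6. manufactures goods on the premises → exempt from Regulatory Certificate.
Sec. 5-7. employees 41 < 117; years in business 8 < 26 → Annual Registration not required.

Regulatory Authorization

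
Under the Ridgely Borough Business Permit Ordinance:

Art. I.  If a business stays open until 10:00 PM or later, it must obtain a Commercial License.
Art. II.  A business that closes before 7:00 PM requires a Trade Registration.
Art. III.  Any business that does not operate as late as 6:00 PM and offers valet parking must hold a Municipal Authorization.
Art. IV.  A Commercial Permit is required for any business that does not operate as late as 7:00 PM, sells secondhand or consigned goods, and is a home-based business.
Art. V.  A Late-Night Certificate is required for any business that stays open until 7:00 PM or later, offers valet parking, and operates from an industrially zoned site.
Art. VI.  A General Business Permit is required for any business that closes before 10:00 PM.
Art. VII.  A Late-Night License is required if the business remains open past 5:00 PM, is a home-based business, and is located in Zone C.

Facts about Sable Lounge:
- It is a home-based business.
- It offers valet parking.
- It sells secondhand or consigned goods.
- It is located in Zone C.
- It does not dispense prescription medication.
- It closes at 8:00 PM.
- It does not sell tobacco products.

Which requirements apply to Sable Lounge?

Art. I. closes 8:00 PM, at/before 10:00 PM → Commercial License not required.
Art. II. closes 8:00 PM, after 7:00 PM → Trade Registration not required.
Art. III. closes 8:00 PM, after 6:00 PM; offers valet parking → Municipal Authorization not required.
Art. IV. closes 8:00 PM, after 7:00 PM; sells secondhand or consigned goods; is a home-based business → Commercial Permit not required.
Art. V. closes 8:00 PM, after 7:00 PM; offers valet parking; is a home-based business (not: operates from an industrially zoned site) → Late-Night Certificate not required.
Art. VI. closes 8:00 PM, at/before 10:00 PM → General Business Permit required.
Art. VII. closes 8:00 PM, after 5:00 PM; is a home-based business; is located in Zone C → Late-Night License required.

General Business Permit, Late-Night License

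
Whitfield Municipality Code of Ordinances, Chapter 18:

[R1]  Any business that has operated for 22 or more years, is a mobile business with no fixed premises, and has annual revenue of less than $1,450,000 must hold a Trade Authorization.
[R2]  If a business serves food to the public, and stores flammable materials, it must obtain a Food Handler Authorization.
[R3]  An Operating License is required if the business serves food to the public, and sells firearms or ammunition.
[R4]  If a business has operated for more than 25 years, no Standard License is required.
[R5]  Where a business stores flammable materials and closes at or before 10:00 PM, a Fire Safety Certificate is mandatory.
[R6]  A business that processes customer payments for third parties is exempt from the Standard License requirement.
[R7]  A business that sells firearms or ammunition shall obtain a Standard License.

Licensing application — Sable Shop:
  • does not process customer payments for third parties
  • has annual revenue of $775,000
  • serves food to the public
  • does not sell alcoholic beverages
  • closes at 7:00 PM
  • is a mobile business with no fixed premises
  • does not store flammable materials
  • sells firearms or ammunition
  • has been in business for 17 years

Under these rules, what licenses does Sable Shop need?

Operating License, Standard License

[R1] years in business 17 < 22; is a mobile business with no fixed premises; revenue $775,000 < $1,450,000 → Trade Authorization not required.
[R2] serves food to the public; does not store flammable materials → Food Handler Authorization not required.
[R3] serves food to the public; sells firearms or ammunition → Operating License required.
[R4] years in business 17 ≤ 25 → Standard License exemption does not apply.
[R5] does not store flammable materials; closes 7:00 PM, at/before 10:00 PM → Fire Safety Certificate not required.
[R6] does not process customer payments for third parties → Standard License exemption does not apply.
[R7] sells firearms or ammunition → Standard License required.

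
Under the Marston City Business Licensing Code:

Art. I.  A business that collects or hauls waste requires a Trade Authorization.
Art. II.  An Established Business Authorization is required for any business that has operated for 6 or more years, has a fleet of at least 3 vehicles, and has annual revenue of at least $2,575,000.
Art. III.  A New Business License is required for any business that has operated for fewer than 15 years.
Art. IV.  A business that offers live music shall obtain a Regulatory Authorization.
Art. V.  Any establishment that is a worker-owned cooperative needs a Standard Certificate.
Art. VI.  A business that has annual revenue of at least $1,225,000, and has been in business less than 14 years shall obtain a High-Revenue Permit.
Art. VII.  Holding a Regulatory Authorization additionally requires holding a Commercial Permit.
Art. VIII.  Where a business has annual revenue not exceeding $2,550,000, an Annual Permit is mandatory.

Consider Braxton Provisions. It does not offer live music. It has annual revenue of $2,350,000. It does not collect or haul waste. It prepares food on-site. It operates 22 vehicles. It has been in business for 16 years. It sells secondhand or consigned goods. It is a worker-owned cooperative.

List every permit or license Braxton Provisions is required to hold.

Annual Permit, Standard Certificate

Art. I. does not collect or haul waste → Trade Authorization not required.
Art. II. years in business 16 ≥ 6; vehicles 22 ≥ 3; revenue $2,350,000 < $2,575,000 → Established Business Authorization not required.
Art. III. years in business 16 ≥ 15 → New Business License not required.
Art. IV. does not offer live music → Regulatory Authorization not required.
Art. V. is a worker-owned cooperative → Standard Certificate required.
Art. VI. revenue $2,350,000 ≥ $1,225,000; years in business 16 ≥ 14 → High-Revenue Permit not required.
Art. VII. Regulatory Authorization is not required → no effect.
Art. VIII. revenue $2,350,000 ≤ $2,550,000 → Annual Permit required.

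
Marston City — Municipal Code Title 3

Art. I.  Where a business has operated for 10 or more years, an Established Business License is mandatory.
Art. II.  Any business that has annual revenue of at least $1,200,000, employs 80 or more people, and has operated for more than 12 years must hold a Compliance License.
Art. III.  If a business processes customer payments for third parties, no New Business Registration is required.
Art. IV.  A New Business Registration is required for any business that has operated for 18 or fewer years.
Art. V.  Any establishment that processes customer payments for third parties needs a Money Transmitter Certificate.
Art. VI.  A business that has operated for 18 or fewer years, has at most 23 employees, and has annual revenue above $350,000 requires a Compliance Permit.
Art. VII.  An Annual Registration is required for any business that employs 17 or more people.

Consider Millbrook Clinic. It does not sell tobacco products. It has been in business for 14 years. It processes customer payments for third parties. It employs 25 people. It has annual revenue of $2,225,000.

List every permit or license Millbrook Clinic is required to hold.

Annual Registration, Established Business License, Money Transmitter Certificate

Art. I. years in business 14 ≥ 10 → Established Business License required.
Art. II. revenue $2,225,000 ≥ $1,200,000; employees 25 < 80; years in business 14 > 12 → Compliance License not required.
Art. III. processes customer payments for third parties → exempt from New Business Registration.
Art. IV. years in business 14 ≤ 18 → New Business Registration required.
Art. V. processes customer payments for third parties → Money Transmitter Certificate required.
Art. VI. years in business 14 ≤ 18; employees 25 > 23; revenue $2,225,000 > $350,000 → Compliance Permit not required.
Art. VII. employees 25 ≥ 17 → Annual Registration required.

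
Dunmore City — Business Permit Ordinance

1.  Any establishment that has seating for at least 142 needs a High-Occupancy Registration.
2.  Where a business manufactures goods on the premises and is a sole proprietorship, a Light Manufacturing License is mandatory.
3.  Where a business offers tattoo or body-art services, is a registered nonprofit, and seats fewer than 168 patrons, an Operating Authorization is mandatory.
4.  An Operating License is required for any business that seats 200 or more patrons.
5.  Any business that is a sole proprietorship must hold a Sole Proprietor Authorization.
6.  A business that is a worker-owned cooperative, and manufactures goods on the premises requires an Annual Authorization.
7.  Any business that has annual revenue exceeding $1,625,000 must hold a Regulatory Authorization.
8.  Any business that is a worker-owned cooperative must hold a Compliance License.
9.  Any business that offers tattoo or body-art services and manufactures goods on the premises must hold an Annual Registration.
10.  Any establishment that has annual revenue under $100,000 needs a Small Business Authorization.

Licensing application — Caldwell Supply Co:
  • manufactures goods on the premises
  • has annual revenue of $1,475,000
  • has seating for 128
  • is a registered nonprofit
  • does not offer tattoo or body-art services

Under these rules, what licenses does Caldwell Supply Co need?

None

1. seating 128 < 142 → High-Occupancy Registration not required.
2. manufactures goods on the premises; is a registered nonprofit (not: is a sole proprietorship) → Light Manufacturing License not required.
3. does not offer tattoo or body-art services; is a registered nonprofit; seating 128 < 168 → Operating Authorization not required.
4. seating 128 < 200 → Operating License not required.
5. is a registered nonprofit (not: is a sole proprietorship) → Sole Proprietor Authorization not required.
6. is a registered nonprofit (not: is a worker-owned cooperative); manufactures goods on the premises → Annual Authorization not required.
7. revenue $1,475,000 ≤ $1,625,000 → Regulatory Authorization not required.
8. is a registered nonprofit (not: is a worker-owned cooperative) → Compliance License not required.
9. does not offer tattoo or body-art services; manufactures goods on the premises → Annual Registration not required.
10. revenue $1,475,000 ≥ $100,000 → Small Business Authorization not required.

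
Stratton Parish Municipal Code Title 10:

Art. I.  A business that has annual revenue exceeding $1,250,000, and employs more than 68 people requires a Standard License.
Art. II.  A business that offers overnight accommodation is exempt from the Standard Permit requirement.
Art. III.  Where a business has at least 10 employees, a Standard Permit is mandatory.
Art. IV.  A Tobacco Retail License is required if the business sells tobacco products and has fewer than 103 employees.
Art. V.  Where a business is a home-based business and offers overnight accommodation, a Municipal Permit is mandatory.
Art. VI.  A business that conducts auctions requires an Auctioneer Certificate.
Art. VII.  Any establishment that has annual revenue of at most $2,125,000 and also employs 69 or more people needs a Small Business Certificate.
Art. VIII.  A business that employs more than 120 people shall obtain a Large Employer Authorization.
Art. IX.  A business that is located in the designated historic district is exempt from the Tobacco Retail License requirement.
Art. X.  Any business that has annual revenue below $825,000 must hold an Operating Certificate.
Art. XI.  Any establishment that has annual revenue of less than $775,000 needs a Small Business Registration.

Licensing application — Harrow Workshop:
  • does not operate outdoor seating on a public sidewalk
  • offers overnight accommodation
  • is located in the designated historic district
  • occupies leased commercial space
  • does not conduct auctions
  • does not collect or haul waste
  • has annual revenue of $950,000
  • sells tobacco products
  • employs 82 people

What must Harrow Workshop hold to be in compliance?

Small Business Certificate

Art. I. revenue $950,000 ≤ $1,250,000; employees 82 > 68 → Standard License not required.
Art. II. offers overnight accommodation → exempt from Standard Permit.
Art. III. employees 82 ≥ 10 → Standard Permit required.
Art. IV. sells tobacco products; employees 82 < 103 → Tobacco Retail License required.
Art. V. occupies leased commercial space (not: is a home-based business); offers overnight accommodation → Municipal Permit not required.
Art. VI. does not conduct auctions → Auctioneer Certificate not required.
Art. VII. revenue $950,000 ≤ $2,125,000; employees 82 ≥ 69 → Small Business Certificate required.
Art. VIII. employees 82 ≤ 120 → Large Employer Authorization not required.
Art. IX. is located in the designated historic district → exempt from Tobacco Retail License.
Art. X. revenue $950,000 ≥ $825,000 → Operating Certificate not required.
Art. XI. revenue $950,000 ≥ $775,000 → Small Business Registration not required.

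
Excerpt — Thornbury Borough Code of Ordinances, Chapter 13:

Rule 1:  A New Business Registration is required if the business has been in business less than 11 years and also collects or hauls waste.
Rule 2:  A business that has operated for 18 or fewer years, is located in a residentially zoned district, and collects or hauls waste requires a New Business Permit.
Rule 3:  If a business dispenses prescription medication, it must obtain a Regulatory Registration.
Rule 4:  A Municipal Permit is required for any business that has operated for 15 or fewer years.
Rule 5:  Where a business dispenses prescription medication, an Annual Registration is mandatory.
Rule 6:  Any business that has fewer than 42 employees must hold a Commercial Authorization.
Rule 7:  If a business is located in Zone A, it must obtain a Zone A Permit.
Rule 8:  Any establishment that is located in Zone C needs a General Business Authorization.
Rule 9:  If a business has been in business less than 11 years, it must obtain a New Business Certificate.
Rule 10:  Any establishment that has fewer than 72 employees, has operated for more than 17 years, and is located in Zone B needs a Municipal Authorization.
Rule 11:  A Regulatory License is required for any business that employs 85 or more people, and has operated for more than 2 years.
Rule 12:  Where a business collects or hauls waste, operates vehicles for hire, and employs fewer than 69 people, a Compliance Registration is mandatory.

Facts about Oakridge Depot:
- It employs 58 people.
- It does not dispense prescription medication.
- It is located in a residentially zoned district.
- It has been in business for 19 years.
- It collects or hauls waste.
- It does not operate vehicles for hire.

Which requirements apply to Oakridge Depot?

Rule 1: years in business 19 ≥ 11; collects or hauls waste → New Business Registration not required.
Rule 2: years in business 19 > 18; is located in a residentially zoned district; collects or hauls waste → New Business Permit not required.
Rule 3: does not dispense prescription medication → Regulatory Registration not required.
Rule 4: years in business 19 > 15 → Municipal Permit not required.
Rule 5: does not dispense prescription medication → Annual Registration not required.
Rule 6: employees 58 ≥ 42 → Commercial Authorization not required.
Rule 7: is located in a residentially zoned district (not: is located in Zone A) → Zone A Permit not required.
Rule 8: is located in a residentially zoned district (not: is located in Zone C) → General Business Authorization not required.
Rule 9: years in business 19 ≥ 11 → New Business Certificate not required.
Rule 10: employees 58 < 72; years in business 19 > 17; is located in a residentially zoned district (not: is located in Zone B) → Municipal Authorization not required.
Rule 11: employees 58 < 85; years in business 19 > 2 → Regulatory License not required.
Rule 12: collects or hauls waste; does not operate vehicles for hire; employees 58 < 69 → Compliance Registration not required.

None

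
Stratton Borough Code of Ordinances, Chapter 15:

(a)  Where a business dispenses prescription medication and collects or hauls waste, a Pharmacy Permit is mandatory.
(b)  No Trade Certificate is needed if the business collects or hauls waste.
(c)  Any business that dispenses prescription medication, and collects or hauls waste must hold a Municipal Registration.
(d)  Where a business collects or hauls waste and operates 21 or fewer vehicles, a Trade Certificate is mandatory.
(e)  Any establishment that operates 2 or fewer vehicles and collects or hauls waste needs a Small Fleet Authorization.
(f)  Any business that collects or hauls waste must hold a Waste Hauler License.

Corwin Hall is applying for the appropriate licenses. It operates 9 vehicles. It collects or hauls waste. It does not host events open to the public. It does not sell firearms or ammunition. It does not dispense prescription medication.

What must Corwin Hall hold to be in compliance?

(a) does not dispense prescription medication; collects or hauls waste → Pharmacy Permit not required.
(b) collects or hauls waste → exempt from Trade Certificate.
(c) does not dispense prescription medication; collects or hauls waste → Municipal Registration not required.
(d) collects or hauls waste; vehicles 9 ≤ 21 → Trade Certificate required.
(e) vehicles 9 > 2; collects or hauls waste → Small Fleet Authorization not required.
(f) collects or hauls waste → Waste Hauler License required.

Waste Hauler License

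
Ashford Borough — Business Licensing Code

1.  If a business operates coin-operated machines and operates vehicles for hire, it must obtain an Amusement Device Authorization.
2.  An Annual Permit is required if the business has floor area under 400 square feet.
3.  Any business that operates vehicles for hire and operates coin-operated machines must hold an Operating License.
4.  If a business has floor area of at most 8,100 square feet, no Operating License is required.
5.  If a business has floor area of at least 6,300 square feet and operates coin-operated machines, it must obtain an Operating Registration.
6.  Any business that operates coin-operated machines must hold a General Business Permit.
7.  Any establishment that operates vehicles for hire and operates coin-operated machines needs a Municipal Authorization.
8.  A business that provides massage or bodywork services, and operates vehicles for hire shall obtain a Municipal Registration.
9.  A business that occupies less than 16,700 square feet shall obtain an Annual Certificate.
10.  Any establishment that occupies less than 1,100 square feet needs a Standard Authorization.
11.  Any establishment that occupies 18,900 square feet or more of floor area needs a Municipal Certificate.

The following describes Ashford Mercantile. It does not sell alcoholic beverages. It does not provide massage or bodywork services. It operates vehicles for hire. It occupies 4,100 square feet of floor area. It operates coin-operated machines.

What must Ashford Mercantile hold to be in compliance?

Amusement Device Authorization, Annual Certificate, General Business Permit, Municipal Authorization

1. operates coin-operated machines; operates vehicles for hire → Amusement Device Authorization required.
2. floor area 4,100 square feet ≥ 400 square feet → Annual Permit not required.
3. operates vehicles for hire; operates coin-operated machines → Operating License required.
4. floor area 4,100 square feet ≤ 8,100 square feet → exempt from Operating License.
5. floor area 4,100 square feet < 6,300 square feet; operates coin-operated machines → Operating Registration not required.
6. operates coin-operated machines → General Business Permit required.
7. operates vehicles for hire; operates coin-operated machines → Municipal Authorization required.
8. does not provide massage or bodywork services; operates vehicles for hire → Municipal Registration not required.
9. floor area 4,100 square feet < 16,700 square feet → Annual Certificate required.
10. floor area 4,100 square feet ≥ 1,100 square feet → Standard Authorization not required.
11. floor area 4,100 square feet < 18,900 square feet → Municipal Certificate not required.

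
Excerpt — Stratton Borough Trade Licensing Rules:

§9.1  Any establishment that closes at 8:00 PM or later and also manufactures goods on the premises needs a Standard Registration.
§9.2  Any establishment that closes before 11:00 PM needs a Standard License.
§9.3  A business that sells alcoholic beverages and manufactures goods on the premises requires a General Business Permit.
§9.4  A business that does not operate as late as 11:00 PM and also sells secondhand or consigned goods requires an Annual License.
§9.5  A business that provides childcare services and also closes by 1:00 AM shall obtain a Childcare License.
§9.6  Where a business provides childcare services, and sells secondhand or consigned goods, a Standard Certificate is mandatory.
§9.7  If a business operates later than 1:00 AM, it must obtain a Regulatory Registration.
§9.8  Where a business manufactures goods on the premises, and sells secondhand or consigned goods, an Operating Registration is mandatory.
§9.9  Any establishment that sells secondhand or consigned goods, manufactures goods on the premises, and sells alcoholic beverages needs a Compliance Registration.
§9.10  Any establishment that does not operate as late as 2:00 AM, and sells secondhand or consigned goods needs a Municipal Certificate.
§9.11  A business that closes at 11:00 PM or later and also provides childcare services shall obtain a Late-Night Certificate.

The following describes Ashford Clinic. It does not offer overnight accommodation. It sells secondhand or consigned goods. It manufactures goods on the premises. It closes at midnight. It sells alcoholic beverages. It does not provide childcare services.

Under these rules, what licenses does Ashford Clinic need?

§9.1 closes midnight, after 8:00 PM; manufactures goods on the premises → Standard Registration required.
§9.2 closes midnight, after 11:00 PM → Standard License not required.
§9.3 sells alcoholic beverages; manufactures goods on the premises → General Business Permit required.
§9.4 closes midnight, after 11:00 PM; sells secondhand or consigned goods → Annual License not required.
§9.5 does not provide childcare services; closes midnight, at/before 1:00 AM → Childcare License not required.
§9.6 does not provide childcare services; sells secondhand or consigned goods → Standard Certificate not required.
§9.7 closes midnight, at/before 1:00 AM → Regulatory Registration not required.
§9.8 manufactures goods on the premises; sells secondhand or consigned goods → Operating Registration required.
§9.9 sells secondhand or consigned goods; manufactures goods on the premises; sells alcoholic beverages → Compliance Registration required.
§9.10 closes midnight, at/before 2:00 AM; sells secondhand or consigned goods → Municipal Certificate required.
§9.11 closes midnight, after 11:00 PM; does not provide childcare services → Late-Night Certificate not required.

Compliance Registration, General Business Permit, Municipal Certificate, Operating Registration, Standard Registration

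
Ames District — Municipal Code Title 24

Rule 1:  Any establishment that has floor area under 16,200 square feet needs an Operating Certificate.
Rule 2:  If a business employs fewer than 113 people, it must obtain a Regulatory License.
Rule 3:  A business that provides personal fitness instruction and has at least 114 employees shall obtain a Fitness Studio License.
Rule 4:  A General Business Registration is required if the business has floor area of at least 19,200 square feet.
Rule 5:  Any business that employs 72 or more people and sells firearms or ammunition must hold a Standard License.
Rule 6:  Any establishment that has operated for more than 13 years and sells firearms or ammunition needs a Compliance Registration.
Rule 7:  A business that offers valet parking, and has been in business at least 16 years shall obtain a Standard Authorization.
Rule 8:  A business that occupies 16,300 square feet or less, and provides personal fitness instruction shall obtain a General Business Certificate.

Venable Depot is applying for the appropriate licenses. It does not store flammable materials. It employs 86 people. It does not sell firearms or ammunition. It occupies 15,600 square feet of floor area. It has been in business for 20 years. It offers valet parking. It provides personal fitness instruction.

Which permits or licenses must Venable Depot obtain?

General Business Certificate, Operating Certificate, Regulatory License, Standard Authorization

Rule 1: floor area 15,600 square feet < 16,200 square feet → Operating Certificate required.
Rule 2: employees 86 < 113 → Regulatory License required.
Rule 3: provides personal fitness instruction; employees 86 < 114 → Fitness Studio License not required.
Rule 4: floor area 15,600 square feet < 19,200 square feet → General Business Registration not required.
Rule 5: employees 86 ≥ 72; does not sell firearms or ammunition → Standard License not required.
Rule 6: years in business 20 > 13; does not sell firearms or ammunition → Compliance Registration not required.
Rule 7: offers valet parking; years in business 20 ≥ 16 → Standard Authorization required.
Rule 8: floor area 15,600 square feet ≤ 16,300 square feet; provides personal fitness instruction → General Business Certificate required.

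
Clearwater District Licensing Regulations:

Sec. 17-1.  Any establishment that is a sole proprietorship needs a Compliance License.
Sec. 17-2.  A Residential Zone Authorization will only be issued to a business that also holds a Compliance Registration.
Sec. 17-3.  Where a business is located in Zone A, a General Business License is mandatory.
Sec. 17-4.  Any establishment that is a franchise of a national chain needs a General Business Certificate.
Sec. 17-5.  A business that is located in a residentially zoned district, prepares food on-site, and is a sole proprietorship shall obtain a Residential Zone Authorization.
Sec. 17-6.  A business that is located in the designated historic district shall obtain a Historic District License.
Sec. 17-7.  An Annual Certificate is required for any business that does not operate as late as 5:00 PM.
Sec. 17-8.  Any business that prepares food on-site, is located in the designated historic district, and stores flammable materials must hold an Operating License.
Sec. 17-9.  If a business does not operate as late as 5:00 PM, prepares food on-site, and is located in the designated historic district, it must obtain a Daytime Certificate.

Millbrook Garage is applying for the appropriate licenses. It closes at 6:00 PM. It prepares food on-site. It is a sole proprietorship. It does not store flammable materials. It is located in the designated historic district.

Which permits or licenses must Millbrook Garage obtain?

Compliance License, Historic District License

Sec. 17-1. is a sole proprietorship → Compliance License required.
Sec. 17-2. Residential Zone Authorization is not required → no effect.
Sec. 17-3. is located in the designated historic district (not: is located in Zone A) → General Business License not required.
Sec. 17-4. is a sole proprietorship (not: is a franchise of a national chain) → General Business Certificate not required.
Sec. 17-5. is located in the designated historic district (not: is located in a residentially zoned district); prepares food on-site; is a sole proprietorship → Residential Zone Authorization not required.
Sec. 17-6. is located in the designated historic district → Historic District License required.
Sec. 17-7. closes 6:00 PM, after 5:00 PM → Annual Certificate not required.
Sec. 17-8. prepares food on-site; is located in the designated historic district; does not store flammable materials → Operating License not required.
Sec. 17-9. closes 6:00 PM, after 5:00 PM; prepares food on-site; is located in the designated historic district → Daytime Certificate not required.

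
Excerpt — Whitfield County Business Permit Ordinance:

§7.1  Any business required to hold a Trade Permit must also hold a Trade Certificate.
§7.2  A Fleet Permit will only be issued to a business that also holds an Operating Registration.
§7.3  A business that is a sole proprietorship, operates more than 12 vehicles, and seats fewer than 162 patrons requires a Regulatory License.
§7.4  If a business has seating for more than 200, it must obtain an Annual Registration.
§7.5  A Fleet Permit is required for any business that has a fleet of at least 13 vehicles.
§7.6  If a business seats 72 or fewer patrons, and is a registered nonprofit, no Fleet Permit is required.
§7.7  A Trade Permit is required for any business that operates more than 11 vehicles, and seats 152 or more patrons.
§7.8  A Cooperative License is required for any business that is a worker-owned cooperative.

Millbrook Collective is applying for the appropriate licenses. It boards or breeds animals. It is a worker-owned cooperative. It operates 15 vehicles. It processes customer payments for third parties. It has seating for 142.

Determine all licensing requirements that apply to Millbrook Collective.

§7.1 Trade Permit is not required → no effect.
§7.2 Fleet Permit is required → Operating Registration also required.
§7.3 is a worker-owned cooperative (not: is a sole proprietorship); vehicles 15 > 12; seating 142 < 162 → Regulatory License not required.
§7.4 seating 142 ≤ 200 → Annual Registration not required.
§7.5 vehicles 15 ≥ 13 → Fleet Permit required.
§7.6 seating 142 > 72; is a worker-owned cooperative (not: is a registered nonprofit) → Fleet Permit exemption does not apply.
§7.7 vehicles 15 > 11; seating 142 < 152 → Trade Permit not required.
§7.8 is a worker-owned cooperative → Cooperative License required.

Cooperative License, Fleet Permit, Operating Registration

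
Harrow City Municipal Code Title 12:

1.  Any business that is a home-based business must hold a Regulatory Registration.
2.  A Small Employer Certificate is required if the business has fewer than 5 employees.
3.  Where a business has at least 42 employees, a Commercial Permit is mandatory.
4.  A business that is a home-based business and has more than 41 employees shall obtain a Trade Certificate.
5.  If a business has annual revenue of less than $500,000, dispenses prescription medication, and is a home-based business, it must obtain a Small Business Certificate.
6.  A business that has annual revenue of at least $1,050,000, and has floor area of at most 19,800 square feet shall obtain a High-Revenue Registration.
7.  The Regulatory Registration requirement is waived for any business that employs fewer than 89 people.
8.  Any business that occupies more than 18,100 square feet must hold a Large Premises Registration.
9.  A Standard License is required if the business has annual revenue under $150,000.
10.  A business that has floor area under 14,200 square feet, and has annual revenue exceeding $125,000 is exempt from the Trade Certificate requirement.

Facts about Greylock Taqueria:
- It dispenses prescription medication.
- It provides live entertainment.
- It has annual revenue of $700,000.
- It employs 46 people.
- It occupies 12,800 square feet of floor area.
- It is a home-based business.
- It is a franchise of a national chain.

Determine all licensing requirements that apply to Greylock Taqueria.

Commercial Permit

1. is a home-based business → Regulatory Registration required.
2. employees 46 ≥ 5 → Small Employer Certificate not required.
3. employees 46 ≥ 42 → Commercial Permit required.
4. is a home-based business; employees 46 > 41 → Trade Certificate required.
5. revenue $700,000 ≥ $500,000; dispenses prescription medication; is a home-based business → Small Business Certificate not required.
6. revenue $700,000 < $1,050,000; floor area 12,800 square feet ≤ 19,800 square feet → High-Revenue Registration not required.
7. employees 46 < 89 → exempt from Regulatory Registration.
8. floor area 12,800 square feet ≤ 18,100 square feet → Large Premises Registration not required.
9. revenue $700,000 ≥ $150,000 → Standard License not required.
10. floor area 12,800 square feet < 14,200 square feet; revenue $700,000 > $125,000 → exempt from Trade Certificate.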